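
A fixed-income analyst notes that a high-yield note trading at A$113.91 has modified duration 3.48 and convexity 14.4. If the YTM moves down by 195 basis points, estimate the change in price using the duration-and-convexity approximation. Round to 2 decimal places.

Duration effect: -D_mod·Δy = -3.48 × (-0.0195) = +0.067860
Convexity effect: ½·C·(Δy)² = 0.5 × 14.4 × (-0.0195)² = +0.0027378
ΔP/P ≈ +0.067860 + 0.0027378 = +0.0705978
ΔP ≈ 113.91 × (+0.0705978) = +8.041795398.

+A$8.04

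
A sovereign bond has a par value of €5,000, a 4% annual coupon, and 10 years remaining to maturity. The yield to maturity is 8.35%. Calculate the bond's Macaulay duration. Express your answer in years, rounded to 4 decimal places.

8.0890 years

Periodic yield y = 0.0835. Discount each cash flow and weight by its year:
  t   CF        PV=CF/(1+0.0835)^t    t·PV
  1       200.00       184.5870       184.5870
  2       200.00       170.3618       340.7236
  3       200.00       157.2328       471.6985
  4       200.00       145.1157       580.4627
  5       200.00       133.9323       669.6616
  6       200.00       123.6108       741.6649
  7       200.00       114.0847       798.5932
  8       200.00       105.2928       842.3424
  9       200.00        97.1784       874.6056
  10    5,200.00     2,331.9229    23,319.2290
  Σ                  3,563.3193    28,823.5686
Price P = Σ PV = 3,563.3193.
Macaulay duration = Σ(t·PV) / P = 28,823.5686 / 3,563.3193 = 8.08897 years.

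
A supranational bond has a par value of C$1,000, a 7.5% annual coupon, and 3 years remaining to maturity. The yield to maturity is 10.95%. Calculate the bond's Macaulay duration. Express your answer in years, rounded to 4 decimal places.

2.7858 years

Periodic yield y = 0.1095. Discount each cash flow and weight by its year:
  t   CF        PV=CF/(1+0.1095)^t    t·PV
  1        75.00        67.5980        67.5980
  2        75.00        60.9266       121.8531
  3     1,075.00       787.0939     2,361.2817
  Σ                    915.6185     2,550.7328
Price P = Σ PV = 915.6185.
Macaulay duration = Σ(t·PV) / P = 2,550.7328 / 915.6185 = 2.78580 years.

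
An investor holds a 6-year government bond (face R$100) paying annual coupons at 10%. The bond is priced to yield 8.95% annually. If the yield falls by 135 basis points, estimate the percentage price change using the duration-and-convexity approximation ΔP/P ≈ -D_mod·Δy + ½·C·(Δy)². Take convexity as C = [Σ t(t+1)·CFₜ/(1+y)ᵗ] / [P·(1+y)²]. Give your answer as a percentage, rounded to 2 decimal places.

+6.21%

With y = 0.0895:
  t   CF        PV=CF/(1+0.0895)^t    t·PV        t(t+1)·PV
  1        10.00         9.1785         9.1785          18.3570
  2        10.00         8.4245        16.8491          50.5472
  3        10.00         7.7325        23.1974          92.7897
  4        10.00         7.0973        28.3891         141.9453
  5        10.00         6.5142        32.5712         195.4272
  6       110.00        65.7702       394.6213       2,762.3491
  Σ                    104.7172       504.8066       3,261.4155
P = 104.7172; D_Mac = 4.82066 yrs; D_mod = 4.42466 yrs; C = 26.23817.
Duration effect: -4.42466 × (-0.0135) = +0.059733
Convexity effect: 0.5 × 26.23817 × (-0.0135)² = +0.0023910
ΔP/P ≈ +0.059733 + 0.0023910 = +0.062124 = +6.2124%.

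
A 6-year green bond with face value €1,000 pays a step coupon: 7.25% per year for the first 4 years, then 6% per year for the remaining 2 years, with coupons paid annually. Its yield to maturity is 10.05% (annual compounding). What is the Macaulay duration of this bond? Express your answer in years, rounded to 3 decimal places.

4.995 years

Periodic yield y = 0.1005. Discount each cash flow and weight by its year:
  t   CF        PV=CF/(1+0.1005)^t    t·PV
  1        72.50        65.8791        65.8791
  2        72.50        59.8629       119.7258
  3        72.50        54.3961       163.1883
  4        72.50        49.4285       197.7142
  5        60.00        37.1707       185.8536
  6     1,060.00       596.7131     3,580.2787
  Σ                    863.4506     4,312.6398
Price P = Σ PV = 863.4506.
Macaulay duration = Σ(t·PV) / P = 4,312.6398 / 863.4506 = 4.99466 years.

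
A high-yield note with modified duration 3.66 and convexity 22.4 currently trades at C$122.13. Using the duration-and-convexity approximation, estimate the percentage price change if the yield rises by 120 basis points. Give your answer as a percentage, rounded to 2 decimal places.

-4.23%

Duration effect: -D_mod·Δy = -3.66 × (+0.012) = -0.043920
Convexity effect: ½·C·(Δy)² = 0.5 × 22.4 × (0.012)² = +0.0016128
ΔP/P ≈ -0.043920 + 0.0016128 = -0.0423072
= -4.23072%.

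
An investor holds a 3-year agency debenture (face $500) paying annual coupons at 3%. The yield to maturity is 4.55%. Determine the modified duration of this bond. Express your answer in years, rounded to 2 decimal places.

Periodic yield y = 0.0455. First find Macaulay duration:
  t   CF        PV=CF/(1+0.0455)^t    t·PV
  1        15.00        14.3472        14.3472
  2        15.00        13.7228        27.4456
  3       515.00       450.6456     1,351.9367
  Σ                    478.7156     1,393.7296
P = 478.7156; Macaulay duration = 1,393.7296 / 478.7156 = 2.91139 years.
Modified duration = D_Mac / (1 + y) = 2.91139 / 1.0455 = 2.78469 years.

2.78 years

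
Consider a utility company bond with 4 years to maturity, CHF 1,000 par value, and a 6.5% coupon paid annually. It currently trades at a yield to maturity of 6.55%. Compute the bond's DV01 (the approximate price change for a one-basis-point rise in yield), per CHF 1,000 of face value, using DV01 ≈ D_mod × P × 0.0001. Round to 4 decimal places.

Periodic yield y = 0.0655.
  t   CF        PV=CF/(1+0.0655)^t    t·PV
  1        65.00        61.0042        61.0042
  2        65.00        57.2541       114.5082
  3        65.00        53.7345       161.2034
  4     1,065.00       826.2963     3,305.1851
  Σ                    998.2890     3,641.9009
P = 998.2890; D_Mac = 3.64814 yrs; D_mod = 3.42388 yrs.
DV01 ≈ 3.42388 × 998.2890 × 0.0001 = 0.341802.

CHF 0.3418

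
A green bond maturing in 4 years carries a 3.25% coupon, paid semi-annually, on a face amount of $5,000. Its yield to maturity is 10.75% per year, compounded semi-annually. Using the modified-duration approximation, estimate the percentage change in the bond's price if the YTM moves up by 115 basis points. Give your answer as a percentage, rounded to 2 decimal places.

Periodic yield y = 0.05375. Modified duration first:
  t   CF        PV=CF/(1+0.05375)^t    t·PV
  1        81.25        77.1056        77.1056
  2        81.25        73.1726       146.3451
  3        81.25        69.4401       208.3204
  4        81.25        65.8981       263.5925
  5        81.25        62.5368       312.6838
  6        81.25        59.3469       356.0812
  7        81.25        56.3197       394.2378
  8     5,081.25     3,342.4880    26,739.9043
  Σ                  3,806.3078    28,498.2708
P = 3,806.3078; D_Mac = 7.48712 half-year periods = 3.74356 yrs; D_mod = 3.74356/(1+0.05375) = 3.55261 yrs.
ΔP/P ≈ -D_mod · Δy = -3.55261 × (+0.0115) = -0.040855 = -4.0855%.

-4.09%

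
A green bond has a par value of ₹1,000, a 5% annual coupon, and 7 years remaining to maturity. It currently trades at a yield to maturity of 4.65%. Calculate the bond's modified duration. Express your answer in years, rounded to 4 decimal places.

Periodic yield y = 0.0465. First find Macaulay duration:
  t   CF        PV=CF/(1+0.0465)^t    t·PV
  1        50.00        47.7783        47.7783
  2        50.00        45.6553        91.3107
  3        50.00        43.6267       130.8801
  4        50.00        41.6882       166.7528
  5        50.00        39.8358       199.1791
  6        50.00        38.0658       228.3946
  7     1,050.00       763.8616     5,347.0311
  Σ                  1,020.5117     6,211.3267
P = 1,020.5117; Macaulay duration = 6,211.3267 / 1,020.5117 = 6.08648 years.
Modified duration = D_Mac / (1 + y) = 6.08648 / 1.0465 = 5.81604 years.

5.8160 years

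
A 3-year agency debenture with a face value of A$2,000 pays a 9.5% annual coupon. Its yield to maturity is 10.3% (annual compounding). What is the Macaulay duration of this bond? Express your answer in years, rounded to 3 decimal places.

2.745 years

Periodic yield y = 0.103. Discount each cash flow and weight by its year:
  t   CF        PV=CF/(1+0.103)^t    t·PV
  1       190.00       172.2575       172.2575
  2       190.00       156.1718       312.3436
  3     2,190.00     1,631.9903     4,895.9709
  Σ                  1,960.4196     5,380.5720
Price P = Σ PV = 1,960.4196.
Macaulay duration = Σ(t·PV) / P = 5,380.5720 / 1,960.4196 = 2.74460 years.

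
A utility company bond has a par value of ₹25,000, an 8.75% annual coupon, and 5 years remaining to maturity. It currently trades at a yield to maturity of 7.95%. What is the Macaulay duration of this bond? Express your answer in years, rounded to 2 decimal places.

4.27 years

Periodic yield y = 0.0795. Discount each cash flow and weight by its year:
  t   CF        PV=CF/(1+0.0795)^t    t·PV
  1     2,187.50     2,026.4011     2,026.4011
  2     2,187.50     1,877.1664     3,754.3328
  3     2,187.50     1,738.9221     5,216.7662
  4     2,187.50     1,610.8588     6,443.4352
  5    27,187.50    18,546.2471    92,731.2353
  Σ                 25,799.5954   110,172.1707
Price P = Σ PV = 25,799.5954.
Macaulay duration = Σ(t·PV) / P = 110,172.1707 / 25,799.5954 = 4.27031 years.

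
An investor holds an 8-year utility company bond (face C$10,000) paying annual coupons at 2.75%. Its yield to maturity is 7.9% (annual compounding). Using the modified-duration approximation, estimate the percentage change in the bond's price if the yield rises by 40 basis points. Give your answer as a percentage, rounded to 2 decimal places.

Periodic yield y = 0.079. Modified duration first:
  t   CF        PV=CF/(1+0.079)^t    t·PV
  1       275.00       254.8656       254.8656
  2       275.00       236.2054       472.4108
  3       275.00       218.9114       656.7342
  4       275.00       202.8836       811.5343
  5       275.00       188.0293       940.1464
  6       275.00       174.2625     1,045.5752
  7       275.00       161.5037     1,130.5262
  8    10,275.00     5,592.5551    44,740.4410
  Σ                  7,029.2167    50,052.2336
P = 7,029.2167; D_Mac = 7.12060 yrs; D_mod = 7.12060/(1+0.079) = 6.59926 yrs.
ΔP/P ≈ -D_mod · Δy = -6.59926 × (+0.004) = -0.026397 = -2.6397%.

-2.64%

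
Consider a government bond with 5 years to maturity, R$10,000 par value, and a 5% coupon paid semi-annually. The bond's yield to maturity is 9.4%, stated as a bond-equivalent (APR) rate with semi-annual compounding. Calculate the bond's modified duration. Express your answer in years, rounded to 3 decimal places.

Periodic yield y = 0.047. First find Macaulay duration:
  t   CF        PV=CF/(1+0.047)^t    t·PV
  1       250.00       238.7775       238.7775
  2       250.00       228.0587       456.1174
  3       250.00       217.8211       653.4633
  4       250.00       208.0431       832.1723
  5       250.00       198.7040       993.5200
  6       250.00       189.7841     1,138.7048
  7       250.00       181.2647     1,268.8529
  8       250.00       173.1277     1,385.0216
  9       250.00       165.3560     1,488.2037
  10   10,250.00     6,475.2576    64,752.5757
  Σ                  8,276.1944    73,207.4093
P = 8,276.1944; Macaulay duration = 73,207.4093 / 8,276.1944 = 8.84554 half-year periods = 4.42277 years.
Modified duration = D_Mac / (1 + y) = 4.42277 / 1.047 = 4.22423 years.

4.224 years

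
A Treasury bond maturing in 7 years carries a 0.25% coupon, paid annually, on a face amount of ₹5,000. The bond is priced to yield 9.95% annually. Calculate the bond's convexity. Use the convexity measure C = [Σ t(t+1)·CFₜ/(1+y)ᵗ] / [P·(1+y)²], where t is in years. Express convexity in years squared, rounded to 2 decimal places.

45.65

With y = 0.0995:
  t   CF        PV=CF/(1+0.0995)^t    t·PV        t(t+1)·PV
  1        12.50        11.3688        11.3688          22.7376
  2        12.50        10.3400        20.6800          62.0399
  3        12.50         9.4043        28.2128         112.8510
  4        12.50         8.5532        34.2128         171.0642
  5        12.50         7.7792        38.8959         233.3754
  6        12.50         7.0752        42.4512         297.1583
  7     5,012.50     2,580.4043    18,062.8298     144,502.6384
  Σ                  2,634.9249    18,238.6512     145,401.8648
P = 2,634.9249.
Convexity = Σ t(t+1)·PV / [P·(1+y)²] = 145,401.8648 / (2,634.9249 × 1.208900) = 45.64690.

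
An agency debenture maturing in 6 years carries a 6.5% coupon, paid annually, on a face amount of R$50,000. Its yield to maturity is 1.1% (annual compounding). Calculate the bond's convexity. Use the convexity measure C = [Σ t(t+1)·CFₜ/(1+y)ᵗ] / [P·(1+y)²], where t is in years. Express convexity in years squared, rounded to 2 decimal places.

With y = 0.011:
  t   CF        PV=CF/(1+0.011)^t    t·PV        t(t+1)·PV
  1     3,250.00     3,214.6390     3,214.6390       6,429.2779
  2     3,250.00     3,179.6627     6,359.3254      19,077.9761
  3     3,250.00     3,145.0669     9,435.2008      37,740.8033
  4     3,250.00     3,110.8476    12,443.3905      62,216.9524
  5     3,250.00     3,077.0006    15,385.0031      92,310.0184
  6    53,250.00    49,866.9353   299,201.6119   2,094,411.2836
  Σ                 65,594.1522   346,039.1707   2,312,186.3118
P = 65,594.1522.
Convexity = Σ t(t+1)·PV / [P·(1+y)²] = 2,312,186.3118 / (65,594.1522 × 1.022121) = 34.48700.

34.49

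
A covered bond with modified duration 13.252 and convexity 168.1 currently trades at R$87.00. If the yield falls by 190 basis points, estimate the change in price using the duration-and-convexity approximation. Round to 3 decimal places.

Duration effect: -D_mod·Δy = -13.252 × (-0.019) = +0.251788
Convexity effect: ½·C·(Δy)² = 0.5 × 168.1 × (-0.019)² = +0.03034205
ΔP/P ≈ +0.251788 + 0.03034205 = +0.28213005
ΔP ≈ 87.00 × (+0.28213005) = +24.54531435.

+R$24.545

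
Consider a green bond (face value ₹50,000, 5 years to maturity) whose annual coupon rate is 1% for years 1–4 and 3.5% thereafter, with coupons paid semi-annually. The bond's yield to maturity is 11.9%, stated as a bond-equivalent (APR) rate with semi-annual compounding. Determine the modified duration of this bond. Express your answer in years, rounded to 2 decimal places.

Periodic yield y = 0.0595. First find Macaulay duration:
  t   CF        PV=CF/(1+0.0595)^t    t·PV
  1       250.00       235.9604       235.9604
  2       250.00       222.7092       445.4183
  3       250.00       210.2021       630.6064
  4       250.00       198.3975       793.5899
  5       250.00       187.2558       936.2788
  6       250.00       176.7398     1,060.4385
  7       250.00       166.8143     1,167.7001
  8       250.00       157.4462     1,259.5700
  9       875.00       520.1150     4,681.0353
  10   50,875.00    28,542.6842   285,426.8415
  Σ                 30,618.3244   296,637.4393
P = 30,618.3244; Macaulay duration = 296,637.4393 / 30,618.3244 = 9.68823 half-year periods = 4.84412 years.
Modified duration = D_Mac / (1 + y) = 4.84412 / 1.0595 = 4.57208 years.

4.57 years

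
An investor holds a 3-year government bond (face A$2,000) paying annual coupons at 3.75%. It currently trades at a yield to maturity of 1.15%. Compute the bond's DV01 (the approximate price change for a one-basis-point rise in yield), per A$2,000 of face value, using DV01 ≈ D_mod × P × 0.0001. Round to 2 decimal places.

A$0.62

Periodic yield y = 0.0115.
  t   CF        PV=CF/(1+0.0115)^t    t·PV
  1        75.00        74.1473        74.1473
  2        75.00        73.3043       146.6086
  3     2,075.00     2,005.0280     6,015.0840
  Σ                  2,152.4796     6,235.8399
P = 2,152.4796; D_Mac = 2.89705 yrs; D_mod = 2.86411 yrs.
DV01 ≈ 2.86411 × 2,152.4796 × 0.0001 = 0.616494.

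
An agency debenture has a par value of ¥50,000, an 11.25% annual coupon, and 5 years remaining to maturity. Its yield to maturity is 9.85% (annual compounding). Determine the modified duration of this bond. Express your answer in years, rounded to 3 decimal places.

Periodic yield y = 0.0985. First find Macaulay duration:
  t   CF        PV=CF/(1+0.0985)^t    t·PV
  1     5,625.00     5,120.6190     5,120.6190
  2     5,625.00     4,661.4647     9,322.9295
  3     5,625.00     4,243.4818    12,730.4454
  4     5,625.00     3,862.9784    15,451.9137
  5    55,625.00    34,775.2065   173,876.0326
  Σ                 52,663.7505   216,501.9401
P = 52,663.7505; Macaulay duration = 216,501.9401 / 52,663.7505 = 4.11102 years.
Modified duration = D_Mac / (1 + y) = 4.11102 / 1.0985 = 3.74240 years.

3.742 years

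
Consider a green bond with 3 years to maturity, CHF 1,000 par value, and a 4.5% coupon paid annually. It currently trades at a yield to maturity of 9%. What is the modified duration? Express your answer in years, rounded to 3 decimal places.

Periodic yield y = 0.09. First find Macaulay duration:
  t   CF        PV=CF/(1+0.09)^t    t·PV
  1        45.00        41.2844        41.2844
  2        45.00        37.8756        75.7512
  3     1,045.00       806.9317     2,420.7952
  Σ                    886.0917     2,537.8308
P = 886.0917; Macaulay duration = 2,537.8308 / 886.0917 = 2.86407 years.
Modified duration = D_Mac / (1 + y) = 2.86407 / 1.09 = 2.62759 years.

2.628 years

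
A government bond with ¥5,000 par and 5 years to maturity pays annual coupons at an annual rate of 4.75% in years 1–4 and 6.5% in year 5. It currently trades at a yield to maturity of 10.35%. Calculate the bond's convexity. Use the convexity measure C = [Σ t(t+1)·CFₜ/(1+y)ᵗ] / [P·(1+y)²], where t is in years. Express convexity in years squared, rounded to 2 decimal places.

With y = 0.1035:
  t   CF        PV=CF/(1+0.1035)^t    t·PV        t(t+1)·PV
  1       237.50       215.2243       215.2243         430.4486
  2       237.50       195.0379       390.0757       1,170.2272
  3       237.50       176.7448       530.2343       2,120.9374
  4       237.50       160.1675       640.6698       3,203.3490
  5     5,325.00     3,254.3025    16,271.5127      97,629.0761
  Σ                  4,001.4769    18,047.7169     104,554.0383
P = 4,001.4769.
Convexity = Σ t(t+1)·PV / [P·(1+y)²] = 104,554.0383 / (4,001.4769 × 1.217712) = 21.45734.

21.46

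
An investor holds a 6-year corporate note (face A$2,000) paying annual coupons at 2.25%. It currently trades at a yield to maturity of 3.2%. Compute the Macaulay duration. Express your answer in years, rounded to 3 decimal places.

Periodic yield y = 0.032. Discount each cash flow and weight by its year:
  t   CF        PV=CF/(1+0.032)^t    t·PV
  1        45.00        43.6047        43.6047
  2        45.00        42.2526        84.5051
  3        45.00        40.9424       122.8272
  4        45.00        39.6729       158.6915
  5        45.00        38.4427       192.2136
  6     2,045.00     1,692.8369    10,157.0217
  Σ                  1,897.7522    10,758.8638
Price P = Σ PV = 1,897.7522.
Macaulay duration = Σ(t·PV) / P = 10,758.8638 / 1,897.7522 = 5.66927 years.

5.669 years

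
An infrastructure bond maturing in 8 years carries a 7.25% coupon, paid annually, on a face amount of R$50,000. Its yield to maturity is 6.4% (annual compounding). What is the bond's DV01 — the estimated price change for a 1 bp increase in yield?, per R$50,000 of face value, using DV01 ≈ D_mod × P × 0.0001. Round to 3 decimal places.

Periodic yield y = 0.064.
  t   CF        PV=CF/(1+0.064)^t    t·PV
  1     3,625.00     3,406.9549     3,406.9549
  2     3,625.00     3,202.0253     6,404.0505
  3     3,625.00     3,009.4222     9,028.2667
  4     3,625.00     2,828.4044    11,313.6175
  5     3,625.00     2,658.2748    13,291.3739
  6     3,625.00     2,498.3786    14,990.2713
  7     3,625.00     2,348.1001    16,436.7010
  8    53,625.00    32,646.3236   261,170.5890
  Σ                 52,597.8839   336,041.8249
P = 52,597.8839; D_Mac = 6.38888 yrs; D_mod = 6.00459 yrs.
DV01 ≈ 6.00459 × 52,597.8839 × 0.0001 = 31.582878.

R$31.583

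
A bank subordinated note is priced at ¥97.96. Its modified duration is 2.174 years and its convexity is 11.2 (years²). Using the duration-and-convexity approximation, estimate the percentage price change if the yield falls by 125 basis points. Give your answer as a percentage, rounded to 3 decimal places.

Duration effect: -D_mod·Δy = -2.174 × (-0.0125) = +0.027175
Convexity effect: ½·C·(Δy)² = 0.5 × 11.2 × (-0.0125)² = +0.0008750
ΔP/P ≈ +0.027175 + 0.0008750 = +0.028050
= +2.8050%.

+2.805%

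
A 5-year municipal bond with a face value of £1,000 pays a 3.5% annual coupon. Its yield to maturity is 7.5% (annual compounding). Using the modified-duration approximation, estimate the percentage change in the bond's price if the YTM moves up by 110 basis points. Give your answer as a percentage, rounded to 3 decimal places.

Periodic yield y = 0.075. Modified duration first:
  t   CF        PV=CF/(1+0.075)^t    t·PV
  1        35.00        32.5581        32.5581
  2        35.00        30.2866        60.5733
  3        35.00        28.1736        84.5209
  4        35.00        26.2080       104.8321
  5     1,035.00       720.9382     3,604.6909
  Σ                    838.1646     3,887.1753
P = 838.1646; D_Mac = 4.63772 yrs; D_mod = 4.63772/(1+0.075) = 4.31416 yrs.
ΔP/P ≈ -D_mod · Δy = -4.31416 × (+0.011) = -0.047456 = -4.7456%.

-4.746%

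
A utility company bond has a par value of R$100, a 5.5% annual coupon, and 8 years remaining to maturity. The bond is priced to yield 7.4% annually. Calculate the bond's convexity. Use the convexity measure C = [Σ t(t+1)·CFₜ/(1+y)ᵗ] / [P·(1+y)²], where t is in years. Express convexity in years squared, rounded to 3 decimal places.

With y = 0.074:
  t   CF        PV=CF/(1+0.074)^t    t·PV        t(t+1)·PV
  1         5.50         5.1210         5.1210          10.2421
  2         5.50         4.7682         9.5364          28.6092
  3         5.50         4.4397        13.3190          53.2759
  4         5.50         4.1338        16.5351          82.6753
  5         5.50         3.8489        19.2447         115.4682
  6         5.50         3.5837        21.5025         150.5173
  7         5.50         3.3368        23.3577         186.8619
  8       105.50        59.5962       476.7692       4,290.9228
  Σ                     88.8283       585.3856       4,918.5727
P = 88.8283.
Convexity = Σ t(t+1)·PV / [P·(1+y)²] = 4,918.5727 / (88.8283 × 1.153476) = 48.00418.

48.004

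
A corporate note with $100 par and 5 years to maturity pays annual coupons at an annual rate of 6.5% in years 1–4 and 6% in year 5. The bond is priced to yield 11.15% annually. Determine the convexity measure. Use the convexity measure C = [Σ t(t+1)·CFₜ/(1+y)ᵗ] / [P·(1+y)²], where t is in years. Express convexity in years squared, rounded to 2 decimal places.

20.19

With y = 0.1115:
  t   CF        PV=CF/(1+0.1115)^t    t·PV        t(t+1)·PV
  1         6.50         5.8480         5.8480          11.6959
  2         6.50         5.2613        10.5226          31.5679
  3         6.50         4.7335        14.2006          56.8023
  4         6.50         4.2587        17.0347          85.1737
  5       106.00        62.4825       312.4126       1,874.4756
  Σ                     82.5840       360.0185       2,059.7154
P = 82.5840.
Convexity = Σ t(t+1)·PV / [P·(1+y)²] = 2,059.7154 / (82.5840 × 1.235432) = 20.18796.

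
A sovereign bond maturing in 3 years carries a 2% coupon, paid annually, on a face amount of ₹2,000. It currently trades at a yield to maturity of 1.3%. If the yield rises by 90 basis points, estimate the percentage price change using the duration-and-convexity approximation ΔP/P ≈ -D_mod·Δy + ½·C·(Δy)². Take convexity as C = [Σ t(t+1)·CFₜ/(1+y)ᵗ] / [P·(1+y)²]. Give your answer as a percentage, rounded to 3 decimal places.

-2.568%

With y = 0.013:
  t   CF        PV=CF/(1+0.013)^t    t·PV        t(t+1)·PV
  1        40.00        39.4867        39.4867          78.9733
  2        40.00        38.9799        77.9599         233.8796
  3     2,040.00     1,962.4646     5,887.3938      23,549.5752
  Σ                  2,040.9312     6,004.8403      23,862.4281
P = 2,040.9312; D_Mac = 2.94221 yrs; D_mod = 2.90445 yrs; C = 11.39377.
Duration effect: -2.90445 × (+0.009) = -0.026140
Convexity effect: 0.5 × 11.39377 × (0.009)² = +0.0004614
ΔP/P ≈ -0.026140 + 0.0004614 = -0.025679 = -2.5679%.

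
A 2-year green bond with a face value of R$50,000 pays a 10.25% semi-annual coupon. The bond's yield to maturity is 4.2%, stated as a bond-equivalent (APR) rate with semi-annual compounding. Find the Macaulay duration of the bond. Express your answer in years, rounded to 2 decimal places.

Periodic yield y = 0.021. Discount each cash flow and weight by its period:
  t   CF        PV=CF/(1+0.021)^t    t·PV
  1     2,562.50     2,509.7943     2,509.7943
  2     2,562.50     2,458.1727     4,916.3454
  3     2,562.50     2,407.6128     7,222.8385
  4    52,562.50    48,369.6611   193,478.6445
  Σ                 55,745.2410   208,127.6227
Price P = Σ PV = 55,745.2410.
Macaulay duration = Σ(t·PV) / P = 208,127.6227 / 55,745.2410 = 3.73355 half-year periods.
In years: 3.73355 / 2 = 1.86677 years.

1.87 years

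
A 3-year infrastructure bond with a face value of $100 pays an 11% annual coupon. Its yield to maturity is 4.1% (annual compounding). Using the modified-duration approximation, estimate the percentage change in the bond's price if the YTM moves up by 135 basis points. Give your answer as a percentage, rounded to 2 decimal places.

-3.55%

Periodic yield y = 0.041. Modified duration first:
  t   CF        PV=CF/(1+0.041)^t    t·PV
  1        11.00        10.5668        10.5668
  2        11.00        10.1506        20.3012
  3       111.00        98.3945       295.1835
  Σ                    119.1118       326.0514
P = 119.1118; D_Mac = 2.73736 yrs; D_mod = 2.73736/(1+0.041) = 2.62954 yrs.
ΔP/P ≈ -D_mod · Δy = -2.62954 × (+0.0135) = -0.035499 = -3.5499%.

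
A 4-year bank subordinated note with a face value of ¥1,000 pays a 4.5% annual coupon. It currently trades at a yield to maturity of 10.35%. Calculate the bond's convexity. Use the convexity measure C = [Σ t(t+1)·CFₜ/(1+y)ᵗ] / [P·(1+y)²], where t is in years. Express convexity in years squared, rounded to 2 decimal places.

With y = 0.1035:
  t   CF        PV=CF/(1+0.1035)^t    t·PV        t(t+1)·PV
  1        45.00        40.7793        40.7793          81.5587
  2        45.00        36.9545        73.9091         221.7273
  3        45.00        33.4885       100.4655         401.8618
  4     1,045.00       704.7368     2,818.9471      14,094.7357
  Σ                    815.9592     3,034.1010      14,799.8834
P = 815.9592.
Convexity = Σ t(t+1)·PV / [P·(1+y)²] = 14,799.8834 / (815.9592 × 1.217712) = 14.89516.

14.90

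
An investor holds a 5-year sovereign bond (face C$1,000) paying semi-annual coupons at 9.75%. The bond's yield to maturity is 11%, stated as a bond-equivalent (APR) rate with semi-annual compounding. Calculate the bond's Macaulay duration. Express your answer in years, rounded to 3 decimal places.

Periodic yield y = 0.055. Discount each cash flow and weight by its period:
  t   CF        PV=CF/(1+0.055)^t    t·PV
  1        48.75        46.2085        46.2085
  2        48.75        43.7996        87.5991
  3        48.75        41.5162       124.5485
  4        48.75        39.3518       157.4073
  5        48.75        37.3003       186.5015
  6        48.75        35.3557       212.1344
  7        48.75        33.5125       234.5878
  8        48.75        31.7654       254.1236
  9        48.75        30.1094       270.9848
  10    1,048.75       613.9703     6,139.7032
  Σ                    952.8898     7,713.7987
Price P = Σ PV = 952.8898.
Macaulay duration = Σ(t·PV) / P = 7,713.7987 / 952.8898 = 8.09516 half-year periods.
In years: 8.09516 / 2 = 4.04758 years.

4.048 years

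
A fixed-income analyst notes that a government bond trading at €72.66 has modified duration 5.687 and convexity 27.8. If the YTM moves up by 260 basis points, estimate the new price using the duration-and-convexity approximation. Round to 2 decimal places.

Duration effect: -D_mod·Δy = -5.687 × (+0.026) = -0.147862
Convexity effect: ½·C·(Δy)² = 0.5 × 27.8 × (0.026)² = +0.0093964
ΔP/P ≈ -0.147862 + 0.0093964 = -0.1384656
New price ≈ 72.66 × (1 - 0.1384656) = 62.599089504.

€62.60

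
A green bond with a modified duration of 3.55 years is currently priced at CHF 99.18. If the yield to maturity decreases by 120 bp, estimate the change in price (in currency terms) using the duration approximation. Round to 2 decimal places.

+CHF 4.23

Duration approximation: ΔP/P ≈ -D_mod · Δy = -3.55 × (-0.012) = +0.042600.
ΔP ≈ 99.18 × (+0.042600) = +4.225068.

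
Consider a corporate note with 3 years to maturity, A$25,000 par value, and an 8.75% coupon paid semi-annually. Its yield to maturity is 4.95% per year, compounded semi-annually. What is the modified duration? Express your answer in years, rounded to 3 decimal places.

Periodic yield y = 0.02475. First find Macaulay duration:
  t   CF        PV=CF/(1+0.02475)^t    t·PV
  1     1,093.75     1,067.3335     1,067.3335
  2     1,093.75     1,041.5550     2,083.1100
  3     1,093.75     1,016.3991     3,049.1974
  4     1,093.75       991.8508     3,967.4033
  5     1,093.75       967.8954     4,839.4771
  6    26,093.75    22,533.5146   135,201.0877
  Σ                 27,618.5485   150,207.6090
P = 27,618.5485; Macaulay duration = 150,207.6090 / 27,618.5485 = 5.43865 half-year periods = 2.71932 years.
Modified duration = D_Mac / (1 + y) = 2.71932 / 1.02475 = 2.65365 years.

2.654 years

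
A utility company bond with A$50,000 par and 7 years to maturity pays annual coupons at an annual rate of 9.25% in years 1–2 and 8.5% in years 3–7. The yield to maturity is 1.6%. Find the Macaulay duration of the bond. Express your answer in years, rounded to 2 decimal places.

5.78 years

Periodic yield y = 0.016. Discount each cash flow and weight by its year:
  t   CF        PV=CF/(1+0.016)^t    t·PV
  1     4,625.00     4,552.1654     4,552.1654
  2     4,625.00     4,480.4777     8,960.9554
  3     4,250.00     4,052.3580    12,157.0740
  4     4,250.00     3,988.5413    15,954.1654
  5     4,250.00     3,925.7297    19,628.6484
  6     4,250.00     3,863.9072    23,183.4429
  7    54,250.00    48,544.9197   339,814.4378
  Σ                 73,408.0989   424,250.8892
Price P = Σ PV = 73,408.0989.
Macaulay duration = Σ(t·PV) / P = 424,250.8892 / 73,408.0989 = 5.77935 years.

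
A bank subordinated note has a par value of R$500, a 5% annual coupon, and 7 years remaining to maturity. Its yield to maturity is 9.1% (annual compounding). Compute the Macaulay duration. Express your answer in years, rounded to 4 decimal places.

Periodic yield y = 0.091. Discount each cash flow and weight by its year:
  t   CF        PV=CF/(1+0.091)^t    t·PV
  1        25.00        22.9148        22.9148
  2        25.00        21.0034        42.0069
  3        25.00        19.2516        57.7547
  4        25.00        17.6458        70.5831
  5        25.00        16.1740        80.8698
  6        25.00        14.8249        88.9493
  7       525.00       285.3554     1,997.4876
  Σ                    397.1698     2,360.5662
Price P = Σ PV = 397.1698.
Macaulay duration = Σ(t·PV) / P = 2,360.5662 / 397.1698 = 5.94347 years.

5.9435 years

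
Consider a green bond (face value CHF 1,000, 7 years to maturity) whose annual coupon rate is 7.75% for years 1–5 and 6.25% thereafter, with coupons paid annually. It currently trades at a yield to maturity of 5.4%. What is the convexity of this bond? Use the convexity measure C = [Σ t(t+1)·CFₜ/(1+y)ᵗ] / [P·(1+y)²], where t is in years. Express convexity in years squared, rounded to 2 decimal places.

With y = 0.054:
  t   CF        PV=CF/(1+0.054)^t    t·PV        t(t+1)·PV
  1        77.50        73.5294        73.5294         147.0588
  2        77.50        69.7623       139.5245         418.5735
  3        77.50        66.1881       198.5643         794.2571
  4        77.50        62.7971       251.1882       1,255.9410
  5        77.50        59.5797       297.8987       1,787.3924
  6        62.50        45.5865       273.5191       1,914.6335
  7     1,062.50       735.2663     5,146.8641      41,174.9129
  Σ                  1,112.7094     6,381.0883      47,492.7693
P = 1,112.7094.
Convexity = Σ t(t+1)·PV / [P·(1+y)²] = 47,492.7693 / (1,112.7094 × 1.110916) = 38.42063.

38.42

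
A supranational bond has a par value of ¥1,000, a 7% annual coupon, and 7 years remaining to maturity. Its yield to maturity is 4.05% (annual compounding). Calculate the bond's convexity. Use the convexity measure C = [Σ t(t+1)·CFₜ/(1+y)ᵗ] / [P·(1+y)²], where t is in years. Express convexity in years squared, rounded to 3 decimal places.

With y = 0.0405:
  t   CF        PV=CF/(1+0.0405)^t    t·PV        t(t+1)·PV
  1        70.00        67.2753        67.2753         134.5507
  2        70.00        64.6568       129.3135         387.9405
  3        70.00        62.1401       186.4202         745.6809
  4        70.00        59.7214       238.8854       1,194.4272
  5        70.00        57.3968       286.9840       1,721.9038
  6        70.00        55.1627       330.9762       2,316.8335
  7     1,070.00       810.3809     5,672.6662      45,381.3293
  Σ                  1,176.7339     6,912.5209      51,882.6659
P = 1,176.7339.
Convexity = Σ t(t+1)·PV / [P·(1+y)²] = 51,882.6659 / (1,176.7339 × 1.082640) = 40.72488.

40.725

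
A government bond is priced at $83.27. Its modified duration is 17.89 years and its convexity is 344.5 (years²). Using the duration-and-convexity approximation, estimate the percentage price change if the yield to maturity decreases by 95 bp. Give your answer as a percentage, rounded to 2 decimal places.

Duration effect: -D_mod·Δy = -17.89 × (-0.0095) = +0.169955
Convexity effect: ½·C·(Δy)² = 0.5 × 344.5 × (-0.0095)² = +0.0155455625
ΔP/P ≈ +0.169955 + 0.0155455625 = +0.1855005625
= +18.55005625%.

+18.55%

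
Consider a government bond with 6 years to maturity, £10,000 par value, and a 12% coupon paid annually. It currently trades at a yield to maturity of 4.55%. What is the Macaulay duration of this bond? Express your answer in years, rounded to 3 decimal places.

4.826 years

Periodic yield y = 0.0455. Discount each cash flow and weight by its year:
  t   CF        PV=CF/(1+0.0455)^t    t·PV
  1     1,200.00     1,147.7762     1,147.7762
  2     1,200.00     1,097.8251     2,195.6503
  3     1,200.00     1,050.0480     3,150.1439
  4     1,200.00     1,004.3500     4,017.4001
  5     1,200.00       960.6409     4,803.2044
  6    11,200.00     8,575.7833    51,454.7000
  Σ                 13,836.4235    66,768.8748
Price P = Σ PV = 13,836.4235.
Macaulay duration = Σ(t·PV) / P = 66,768.8748 / 13,836.4235 = 4.82559 years.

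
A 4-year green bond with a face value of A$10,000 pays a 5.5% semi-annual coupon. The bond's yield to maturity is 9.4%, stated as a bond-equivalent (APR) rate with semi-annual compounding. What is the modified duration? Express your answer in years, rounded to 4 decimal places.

3.4521 years

Periodic yield y = 0.047. First find Macaulay duration:
  t   CF        PV=CF/(1+0.047)^t    t·PV
  1       275.00       262.6552       262.6552
  2       275.00       250.8646       501.7291
  3       275.00       239.6032       718.8097
  4       275.00       228.8474       915.3896
  5       275.00       218.5744     1,092.8720
  6       275.00       208.7626     1,252.5753
  7       275.00       199.3912     1,395.7382
  8    10,275.00     7,115.5484    56,924.3872
  Σ                  8,724.2469    63,064.1563
P = 8,724.2469; Macaulay duration = 63,064.1563 / 8,724.2469 = 7.22861 half-year periods = 3.61430 years.
Modified duration = D_Mac / (1 + y) = 3.61430 / 1.047 = 3.45206 years.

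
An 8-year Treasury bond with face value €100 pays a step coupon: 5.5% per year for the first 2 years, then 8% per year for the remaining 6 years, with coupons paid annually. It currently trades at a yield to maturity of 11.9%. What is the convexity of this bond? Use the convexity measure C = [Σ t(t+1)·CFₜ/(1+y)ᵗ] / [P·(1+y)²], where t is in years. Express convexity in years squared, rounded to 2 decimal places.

40.61

With y = 0.119:
  t   CF        PV=CF/(1+0.119)^t    t·PV        t(t+1)·PV
  1         5.50         4.9151         4.9151           9.8302
  2         5.50         4.3924         8.7848          26.3544
  3         8.00         5.7095        17.1286          68.5143
  4         8.00         5.1023        20.4094         102.0469
  5         8.00         4.5597        22.7987         136.7920
  6         8.00         4.0748        24.4490         171.1428
  7         8.00         3.6415        25.4904         203.9236
  8       108.00        43.9322       351.4577       3,163.1192
  Σ                     76.3276       475.4336       3,881.7234
P = 76.3276.
Convexity = Σ t(t+1)·PV / [P·(1+y)²] = 3,881.7234 / (76.3276 × 1.252161) = 40.61464.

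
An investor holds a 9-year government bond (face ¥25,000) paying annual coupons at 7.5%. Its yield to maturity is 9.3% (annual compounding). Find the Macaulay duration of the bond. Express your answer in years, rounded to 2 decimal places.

Periodic yield y = 0.093. Discount each cash flow and weight by its year:
  t   CF        PV=CF/(1+0.093)^t    t·PV
  1     1,875.00     1,715.4620     1,715.4620
  2     1,875.00     1,569.4987     3,138.9973
  3     1,875.00     1,435.9549     4,307.8646
  4     1,875.00     1,313.7739     5,255.0955
  5     1,875.00     1,201.9889     6,009.9446
  6     1,875.00     1,099.7154     6,598.2923
  7     1,875.00     1,006.1440     7,043.0079
  8     1,875.00       920.5343     7,364.2744
  9    26,875.00    12,071.6606   108,644.9451
  Σ                 22,334.7326   150,077.8838
Price P = Σ PV = 22,334.7326.
Macaulay duration = Σ(t·PV) / P = 150,077.8838 / 22,334.7326 = 6.71948 years.

6.72 years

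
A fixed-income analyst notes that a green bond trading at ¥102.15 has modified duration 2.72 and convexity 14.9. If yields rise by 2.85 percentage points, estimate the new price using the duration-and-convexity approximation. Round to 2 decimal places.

Duration effect: -D_mod·Δy = -2.72 × (+0.0285) = -0.077520
Convexity effect: ½·C·(Δy)² = 0.5 × 14.9 × (0.0285)² = +0.0060512625
ΔP/P ≈ -0.077520 + 0.0060512625 = -0.0714687375
New price ≈ 102.15 × (1 - 0.0714687375) = 94.849468464375.

¥94.85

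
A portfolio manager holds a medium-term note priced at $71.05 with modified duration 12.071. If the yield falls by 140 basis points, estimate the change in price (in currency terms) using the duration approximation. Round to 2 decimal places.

Duration approximation: ΔP/P ≈ -D_mod · Δy = -12.071 × (-0.014) = +0.168994.
ΔP ≈ 71.05 × (+0.168994) = +12.0070237.

+$12.01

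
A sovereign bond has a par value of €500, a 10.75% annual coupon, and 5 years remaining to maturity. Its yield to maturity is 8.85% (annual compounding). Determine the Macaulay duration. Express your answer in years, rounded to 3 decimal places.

4.152 years

Periodic yield y = 0.0885. Discount each cash flow and weight by its year:
  t   CF        PV=CF/(1+0.0885)^t    t·PV
  1        53.75        49.3799        49.3799
  2        53.75        45.3651        90.7301
  3        53.75        41.6767       125.0301
  4        53.75        38.2882       153.1527
  5       553.75       362.3861     1,811.9307
  Σ                    537.0960     2,230.2235
Price P = Σ PV = 537.0960.
Macaulay duration = Σ(t·PV) / P = 2,230.2235 / 537.0960 = 4.15237 years.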